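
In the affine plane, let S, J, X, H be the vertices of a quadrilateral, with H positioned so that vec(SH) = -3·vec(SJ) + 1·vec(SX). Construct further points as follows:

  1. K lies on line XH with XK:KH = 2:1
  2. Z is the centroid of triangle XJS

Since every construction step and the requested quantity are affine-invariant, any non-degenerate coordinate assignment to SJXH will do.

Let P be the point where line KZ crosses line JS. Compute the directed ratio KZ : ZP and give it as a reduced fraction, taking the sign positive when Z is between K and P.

KZ:ZP = 2

Set S = (0, 0), J = (1, 0), X = (0, 1), H = (-3, 1); any affine frame gives the same invariant.
1. K lies on line XH with XK:KH = 2:1 ⇒ K = (-2, 1)
2. Z is the centroid of triangle XJS ⇒ Z = (1/3, 1/3)
line KZ meets JS at P = (3/2, 0)
Z = K + t·(P−K) with t = 2/3, so KZ:ZP = 2/3:1/3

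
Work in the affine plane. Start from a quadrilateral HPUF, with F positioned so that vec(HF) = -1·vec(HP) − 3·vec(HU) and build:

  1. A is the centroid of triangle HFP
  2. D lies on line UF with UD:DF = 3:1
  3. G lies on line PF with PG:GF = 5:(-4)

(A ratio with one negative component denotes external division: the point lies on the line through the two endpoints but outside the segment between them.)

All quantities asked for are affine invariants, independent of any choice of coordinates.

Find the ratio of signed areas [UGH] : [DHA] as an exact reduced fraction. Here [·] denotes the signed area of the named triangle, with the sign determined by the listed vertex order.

[UGH]:[DHA] = -12

Set H = (0, 0), P = (1, 0), U = (0, 1), F = (-1, -3); any affine frame gives the same invariant.
1. A is the centroid of triangle HFP ⇒ A = (0, -1)
2. D lies on line UF with UD:DF = 3:1 ⇒ D = (-3/4, -2)
3. G lies on line PF with PG:GF = 5:(-4) ⇒ G = (-9, -15)
2·[UGH] = 9, 2·[DHA] = -3/4
[UGH]:[DHA] = 9:-3/4 = -12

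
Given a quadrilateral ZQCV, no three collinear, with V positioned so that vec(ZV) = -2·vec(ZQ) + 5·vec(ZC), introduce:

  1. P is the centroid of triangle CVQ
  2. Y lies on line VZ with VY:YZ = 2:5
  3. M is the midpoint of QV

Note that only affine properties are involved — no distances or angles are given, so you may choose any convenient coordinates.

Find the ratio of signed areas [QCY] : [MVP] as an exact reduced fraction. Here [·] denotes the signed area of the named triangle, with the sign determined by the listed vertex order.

[QCY]:[MVP] = -24/7

Choose coordinates Z = (0, 0), Q = (1, 0), C = (0, 1), V = (-2, 5).
1. P is the centroid of triangle CVQ ⇒ P = (-1/3, 2)
2. Y lies on line VZ with VY:YZ = 2:5 ⇒ Y = (-10/7, 25/7)
3. M is the midpoint of QV ⇒ M = (-1/2, 5/2)
2·[QCY] = -8/7, 2·[MVP] = 1/3
[QCY]:[MVP] = -8/7:1/3 = -24/7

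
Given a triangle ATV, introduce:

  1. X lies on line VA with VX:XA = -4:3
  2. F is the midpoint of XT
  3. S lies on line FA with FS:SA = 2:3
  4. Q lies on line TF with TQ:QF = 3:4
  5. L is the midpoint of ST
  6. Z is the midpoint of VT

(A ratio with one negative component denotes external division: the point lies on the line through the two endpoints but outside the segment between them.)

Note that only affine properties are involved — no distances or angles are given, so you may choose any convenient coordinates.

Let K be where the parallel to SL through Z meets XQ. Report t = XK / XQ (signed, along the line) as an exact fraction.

Work in coordinates with A = (0, 0), T = (1, 0), V = (0, 1).
1. X lies on line VA with VX:XA = -4:3 ⇒ X = (0, -3)
2. F is the midpoint of XT ⇒ F = (1/2, -3/2)
3. S lies on line FA with FS:SA = 2:3 ⇒ S = (3/10, -9/10)
4. Q lies on line TF with TQ:QF = 3:4 ⇒ Q = (11/14, -9/14)
5. L is the midpoint of ST ⇒ L = (13/20, -9/20)
6. Z is the midpoint of VT ⇒ Z = (1/2, 1/2)
through Z parallel to SL: direction (7/20, 9/20); meets XQ at K = (5/3, 2)
K = X + t·(Q−X) with t = 70/33

t = 70/33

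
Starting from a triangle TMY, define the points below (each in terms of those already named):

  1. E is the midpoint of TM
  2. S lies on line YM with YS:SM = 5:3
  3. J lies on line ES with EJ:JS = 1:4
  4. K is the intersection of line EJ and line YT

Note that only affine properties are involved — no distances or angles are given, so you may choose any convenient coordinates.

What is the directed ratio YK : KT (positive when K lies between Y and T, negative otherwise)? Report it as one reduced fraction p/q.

YK:KT = -5/3

Set T = (0, 0), M = (1, 0), Y = (0, 1); any affine frame gives the same invariant.
1. E is the midpoint of TM ⇒ E = (1/2, 0)
2. S lies on line YM with YS:SM = 5:3 ⇒ S = (5/8, 3/8)
3. J lies on line ES with EJ:JS = 1:4 ⇒ J = (21/40, 3/40)
4. K is the intersection of line EJ and line YT ⇒ K = (0, -3/2)
K = Y + t·(T−Y) with t = 5/2, so YK:KT = t:(1−t) = 5/2:-3/2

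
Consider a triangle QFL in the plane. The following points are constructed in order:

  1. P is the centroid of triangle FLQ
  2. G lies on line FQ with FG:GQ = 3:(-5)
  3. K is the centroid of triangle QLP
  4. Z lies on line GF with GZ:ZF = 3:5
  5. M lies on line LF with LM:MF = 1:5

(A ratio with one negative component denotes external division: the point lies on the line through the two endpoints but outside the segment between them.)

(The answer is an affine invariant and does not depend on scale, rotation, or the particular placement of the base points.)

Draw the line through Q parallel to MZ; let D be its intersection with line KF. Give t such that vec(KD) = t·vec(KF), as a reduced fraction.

t = 19

Set Q = (0, 0), F = (1, 0), L = (0, 1); any affine frame gives the same invariant.
1. P is the centroid of triangle FLQ ⇒ P = (1/3, 1/3)
2. G lies on line FQ with FG:GQ = 3:(-5) ⇒ G = (5/2, 0)
3. K is the centroid of triangle QLP ⇒ K = (1/9, 4/9)
4. Z lies on line GF with GZ:ZF = 3:5 ⇒ Z = (31/16, 0)
5. M lies on line LF with LM:MF = 1:5 ⇒ M = (1/6, 5/6)
through Q parallel to MZ: direction (85/48, -5/6); meets KF at D = (17, -8)
D = K + t·(F−K) with t = 19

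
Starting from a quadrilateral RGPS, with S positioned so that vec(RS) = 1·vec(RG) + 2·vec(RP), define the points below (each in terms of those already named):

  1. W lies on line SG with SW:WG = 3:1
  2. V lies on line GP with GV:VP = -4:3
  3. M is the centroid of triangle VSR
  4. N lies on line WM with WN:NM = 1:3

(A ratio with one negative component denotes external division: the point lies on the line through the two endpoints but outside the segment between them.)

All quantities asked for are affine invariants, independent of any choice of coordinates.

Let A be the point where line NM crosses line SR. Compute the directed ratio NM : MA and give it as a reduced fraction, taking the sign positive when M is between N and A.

NM:MA = -87/80

Set R = (0, 0), G = (1, 0), P = (0, 1), S = (1, 2); any affine frame gives the same invariant.
1. W lies on line SG with SW:WG = 3:1 ⇒ W = (1, 1/2)
2. V lies on line GP with GV:VP = -4:3 ⇒ V = (-3, 4)
3. M is the centroid of triangle VSR ⇒ M = (-2/3, 2)
4. N lies on line WM with WN:NM = 1:3 ⇒ N = (7/12, 7/8)
line NM meets SR at A = (14/29, 28/29)
M = N + t·(A−N) with t = 87/7, so NM:MA = 87/7:-80/7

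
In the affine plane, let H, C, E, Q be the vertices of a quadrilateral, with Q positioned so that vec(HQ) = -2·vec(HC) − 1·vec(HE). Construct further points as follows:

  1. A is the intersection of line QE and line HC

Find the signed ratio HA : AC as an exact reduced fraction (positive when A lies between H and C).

HA:AC = -1/2

Set H = (0, 0), C = (1, 0), E = (0, 1), Q = (-2, -1); any affine frame gives the same invariant.
1. A is the intersection of line QE and line HC ⇒ A = (-1, 0)
A = H + t·(C−H) with t = -1, so HA:AC = t:(1−t) = -1:2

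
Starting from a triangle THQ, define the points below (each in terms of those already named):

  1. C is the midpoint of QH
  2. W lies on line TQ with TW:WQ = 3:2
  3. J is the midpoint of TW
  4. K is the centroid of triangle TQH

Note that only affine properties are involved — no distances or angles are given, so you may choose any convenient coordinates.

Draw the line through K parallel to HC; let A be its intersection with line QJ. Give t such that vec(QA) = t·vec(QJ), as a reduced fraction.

t = 10/21

Assign T = (0, 0), H = (1, 0), Q = (0, 1) — the answer is frame-independent, so this choice is without loss of generality.
1. C is the midpoint of QH ⇒ C = (1/2, 1/2)
2. W lies on line TQ with TW:WQ = 3:2 ⇒ W = (0, 3/5)
3. J is the midpoint of TW ⇒ J = (0, 3/10)
4. K is the centroid of triangle TQH ⇒ K = (1/3, 1/3)
through K parallel to HC: direction (-1/2, 1/2); meets QJ at A = (0, 2/3)
A = Q + t·(J−Q) with t = 10/21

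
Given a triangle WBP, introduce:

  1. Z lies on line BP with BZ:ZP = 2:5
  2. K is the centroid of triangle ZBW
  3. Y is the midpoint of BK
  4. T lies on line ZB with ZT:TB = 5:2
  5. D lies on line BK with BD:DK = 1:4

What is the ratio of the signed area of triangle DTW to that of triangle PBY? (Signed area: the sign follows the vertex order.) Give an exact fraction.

Choose coordinates W = (0, 0), B = (1, 0), P = (0, 1).
1. Z lies on line BP with BZ:ZP = 2:5 ⇒ Z = (5/7, 2/7)
2. K is the centroid of triangle ZBW ⇒ K = (4/7, 2/21)
3. Y is the midpoint of BK ⇒ Y = (11/14, 1/21)
4. T lies on line ZB with ZT:TB = 5:2 ⇒ T = (45/49, 4/49)
5. D lies on line BK with BD:DK = 1:4 ⇒ D = (32/35, 2/105)
2·[DTW] = 2/35, 2·[PBY] = -1/6
[DTW]:[PBY] = 2/35:-1/6 = -12/35

[DTW]:[PBY] = -12/35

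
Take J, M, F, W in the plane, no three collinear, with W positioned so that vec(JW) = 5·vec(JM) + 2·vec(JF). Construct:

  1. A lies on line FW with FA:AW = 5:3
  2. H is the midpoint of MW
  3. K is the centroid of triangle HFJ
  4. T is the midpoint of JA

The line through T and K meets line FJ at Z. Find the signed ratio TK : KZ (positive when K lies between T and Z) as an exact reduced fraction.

Set J = (0, 0), M = (1, 0), F = (0, 1), W = (5, 2); any affine frame gives the same invariant.
1. A lies on line FW with FA:AW = 5:3 ⇒ A = (25/8, 13/8)
2. H is the midpoint of MW ⇒ H = (3, 1)
3. K is the centroid of triangle HFJ ⇒ K = (1, 2/3)
4. T is the midpoint of JA ⇒ T = (25/16, 13/16)
line TK meets FJ at Z = (0, 11/27)
K = T + t·(Z−T) with t = 9/25, so TK:KZ = 9/25:16/25

TK:KZ = 9/16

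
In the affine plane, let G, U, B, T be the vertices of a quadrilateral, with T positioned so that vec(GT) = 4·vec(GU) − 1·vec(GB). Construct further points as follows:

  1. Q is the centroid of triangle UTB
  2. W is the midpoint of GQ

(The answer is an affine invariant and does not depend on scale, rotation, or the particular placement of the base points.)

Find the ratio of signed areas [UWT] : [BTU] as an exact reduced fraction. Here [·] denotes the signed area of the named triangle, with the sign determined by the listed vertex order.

Assign G = (0, 0), U = (1, 0), B = (0, 1), T = (4, -1) — the answer is frame-independent, so this choice is without loss of generality.
1. Q is the centroid of triangle UTB ⇒ Q = (5/3, 0)
2. W is the midpoint of GQ ⇒ W = (5/6, 0)
2·[UWT] = 1/6, 2·[BTU] = -2
[UWT]:[BTU] = 1/6:-2 = -1/12

[UWT]:[BTU] = -1/12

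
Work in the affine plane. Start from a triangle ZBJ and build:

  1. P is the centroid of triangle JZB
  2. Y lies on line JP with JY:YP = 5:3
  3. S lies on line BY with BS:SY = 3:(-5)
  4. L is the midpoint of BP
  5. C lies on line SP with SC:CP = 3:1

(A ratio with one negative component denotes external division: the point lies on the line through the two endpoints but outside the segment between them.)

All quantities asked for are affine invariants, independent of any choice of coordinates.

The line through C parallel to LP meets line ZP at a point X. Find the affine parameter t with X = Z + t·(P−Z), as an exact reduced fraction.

t = 55/64

Assign Z = (0, 0), B = (1, 0), J = (0, 1) — the answer is frame-independent, so this choice is without loss of generality.
1. P is the centroid of triangle JZB ⇒ P = (1/3, 1/3)
2. Y lies on line JP with JY:YP = 5:3 ⇒ Y = (5/24, 7/12)
3. S lies on line BY with BS:SY = 3:(-5) ⇒ S = (35/16, -7/8)
4. L is the midpoint of BP ⇒ L = (2/3, 1/6)
5. C lies on line SP with SC:CP = 3:1 ⇒ C = (51/64, 1/32)
through C parallel to LP: direction (-1/3, 1/6); meets ZP at X = (55/192, 55/192)
X = Z + t·(P−Z) with t = 55/64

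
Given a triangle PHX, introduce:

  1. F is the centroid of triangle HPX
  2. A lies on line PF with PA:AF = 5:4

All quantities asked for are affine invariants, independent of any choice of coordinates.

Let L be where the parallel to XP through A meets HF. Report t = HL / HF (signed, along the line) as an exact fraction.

Choose coordinates P = (0, 0), H = (1, 0), X = (0, 1).
1. F is the centroid of triangle HPX ⇒ F = (1/3, 1/3)
2. A lies on line PF with PA:AF = 5:4 ⇒ A = (5/27, 5/27)
through A parallel to XP: direction (0, -1); meets HF at L = (5/27, 11/27)
L = H + t·(F−H) with t = 11/9

t = 11/9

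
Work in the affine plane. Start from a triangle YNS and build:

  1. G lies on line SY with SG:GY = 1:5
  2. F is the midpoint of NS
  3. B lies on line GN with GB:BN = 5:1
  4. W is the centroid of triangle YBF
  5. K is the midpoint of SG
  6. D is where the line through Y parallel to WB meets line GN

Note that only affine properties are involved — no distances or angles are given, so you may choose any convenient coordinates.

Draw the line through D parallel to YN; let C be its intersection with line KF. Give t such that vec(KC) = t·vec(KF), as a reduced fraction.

t = 377/135

Work in coordinates with Y = (0, 0), N = (1, 0), S = (0, 1).
1. G lies on line SY with SG:GY = 1:5 ⇒ G = (0, 5/6)
2. F is the midpoint of NS ⇒ F = (1/2, 1/2)
3. B lies on line GN with GB:BN = 5:1 ⇒ B = (5/6, 5/36)
4. W is the centroid of triangle YBF ⇒ W = (4/9, 23/108)
5. K is the midpoint of SG ⇒ K = (0, 11/12)
6. D is where the line through Y parallel to WB meets line GN ⇒ D = (35/27, -20/81)
through D parallel to YN: direction (1, 0); meets KF at C = (377/270, -20/81)
C = K + t·(F−K) with t = 377/135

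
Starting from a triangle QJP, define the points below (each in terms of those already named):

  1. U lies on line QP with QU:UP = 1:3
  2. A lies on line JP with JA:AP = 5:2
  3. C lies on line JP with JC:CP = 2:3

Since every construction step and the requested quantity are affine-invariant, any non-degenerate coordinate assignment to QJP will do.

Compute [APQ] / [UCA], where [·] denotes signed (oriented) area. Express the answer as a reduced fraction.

Set Q = (0, 0), J = (1, 0), P = (0, 1); any affine frame gives the same invariant.
1. U lies on line QP with QU:UP = 1:3 ⇒ U = (0, 1/4)
2. A lies on line JP with JA:AP = 5:2 ⇒ A = (2/7, 5/7)
3. C lies on line JP with JC:CP = 2:3 ⇒ C = (3/5, 2/5)
2·[APQ] = 2/7, 2·[UCA] = 33/140
[APQ]:[UCA] = 2/7:33/140 = 40/33

[APQ]:[UCA] = 40/33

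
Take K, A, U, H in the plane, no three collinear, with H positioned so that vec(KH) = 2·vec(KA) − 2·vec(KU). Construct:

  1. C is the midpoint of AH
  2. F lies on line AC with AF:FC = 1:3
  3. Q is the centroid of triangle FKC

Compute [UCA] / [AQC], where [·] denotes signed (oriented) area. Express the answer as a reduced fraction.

[UCA]:[AQC] = 3/2

Work in coordinates with K = (0, 0), A = (1, 0), U = (0, 1), H = (2, -2).
1. C is the midpoint of AH ⇒ C = (3/2, -1)
2. F lies on line AC with AF:FC = 1:3 ⇒ F = (9/8, -1/4)
3. Q is the centroid of triangle FKC ⇒ Q = (7/8, -5/12)
2·[UCA] = 1/2, 2·[AQC] = 1/3
[UCA]:[AQC] = 1/2:1/3 = 3/2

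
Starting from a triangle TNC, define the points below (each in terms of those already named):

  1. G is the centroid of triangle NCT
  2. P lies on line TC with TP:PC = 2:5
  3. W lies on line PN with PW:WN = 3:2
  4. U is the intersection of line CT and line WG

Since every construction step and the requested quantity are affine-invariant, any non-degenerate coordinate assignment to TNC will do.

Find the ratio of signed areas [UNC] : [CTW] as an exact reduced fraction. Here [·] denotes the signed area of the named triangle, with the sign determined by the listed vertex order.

Choose coordinates T = (0, 0), N = (1, 0), C = (0, 1).
1. G is the centroid of triangle NCT ⇒ G = (1/3, 1/3)
2. P lies on line TC with TP:PC = 2:5 ⇒ P = (0, 2/7)
3. W lies on line PN with PW:WN = 3:2 ⇒ W = (3/5, 4/35)
4. U is the intersection of line CT and line WG ⇒ U = (0, 17/28)
2·[UNC] = 11/28, 2·[CTW] = 3/5
[UNC]:[CTW] = 11/28:3/5 = 55/84

[UNC]:[CTW] = 55/84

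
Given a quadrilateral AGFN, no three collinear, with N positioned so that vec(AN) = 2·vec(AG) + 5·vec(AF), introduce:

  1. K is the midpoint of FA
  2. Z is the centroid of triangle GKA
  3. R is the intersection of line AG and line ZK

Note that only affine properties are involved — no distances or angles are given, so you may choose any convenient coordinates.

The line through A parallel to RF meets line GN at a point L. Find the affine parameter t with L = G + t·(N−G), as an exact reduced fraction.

Work in coordinates with A = (0, 0), G = (1, 0), F = (0, 1), N = (2, 5).
1. K is the midpoint of FA ⇒ K = (0, 1/2)
2. Z is the centroid of triangle GKA ⇒ Z = (1/3, 1/6)
3. R is the intersection of line AG and line ZK ⇒ R = (1/2, 0)
through A parallel to RF: direction (-1/2, 1); meets GN at L = (5/7, -10/7)
L = G + t·(N−G) with t = -2/7

t = -2/7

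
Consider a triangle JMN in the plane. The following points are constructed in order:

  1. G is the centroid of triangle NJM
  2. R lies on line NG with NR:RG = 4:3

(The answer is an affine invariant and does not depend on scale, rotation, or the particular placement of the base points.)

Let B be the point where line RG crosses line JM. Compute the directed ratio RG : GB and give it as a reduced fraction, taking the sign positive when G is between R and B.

RG:GB = 6/7

Choose coordinates J = (0, 0), M = (1, 0), N = (0, 1).
1. G is the centroid of triangle NJM ⇒ G = (1/3, 1/3)
2. R lies on line NG with NR:RG = 4:3 ⇒ R = (4/21, 13/21)
line RG meets JM at B = (1/2, 0)
G = R + t·(B−R) with t = 6/13, so RG:GB = 6/13:7/13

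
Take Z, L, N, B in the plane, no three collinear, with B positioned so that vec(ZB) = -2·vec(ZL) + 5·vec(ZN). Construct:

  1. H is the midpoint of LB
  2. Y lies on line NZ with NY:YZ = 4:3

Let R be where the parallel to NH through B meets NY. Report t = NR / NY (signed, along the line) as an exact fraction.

Work in coordinates with Z = (0, 0), L = (1, 0), N = (0, 1), B = (-2, 5).
1. H is the midpoint of LB ⇒ H = (-1/2, 5/2)
2. Y lies on line NZ with NY:YZ = 4:3 ⇒ Y = (0, 3/7)
through B parallel to NH: direction (-1/2, 3/2); meets NY at R = (0, -1)
R = N + t·(Y−N) with t = 7/2

t = 7/2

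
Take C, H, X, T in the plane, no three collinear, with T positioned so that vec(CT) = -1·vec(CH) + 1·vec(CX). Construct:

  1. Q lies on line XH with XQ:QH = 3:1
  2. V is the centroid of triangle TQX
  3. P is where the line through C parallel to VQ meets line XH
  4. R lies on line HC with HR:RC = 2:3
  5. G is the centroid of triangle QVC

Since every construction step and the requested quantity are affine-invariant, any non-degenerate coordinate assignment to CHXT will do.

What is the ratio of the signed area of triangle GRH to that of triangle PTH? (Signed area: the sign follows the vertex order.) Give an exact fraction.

[GRH]:[PTH] = -4/45

Assign C = (0, 0), H = (1, 0), X = (0, 1), T = (-1, 1) — the answer is frame-independent, so this choice is without loss of generality.
1. Q lies on line XH with XQ:QH = 3:1 ⇒ Q = (3/4, 1/4)
2. V is the centroid of triangle TQX ⇒ V = (-1/12, 3/4)
3. P is where the line through C parallel to VQ meets line XH ⇒ P = (5/2, -3/2)
4. R lies on line HC with HR:RC = 2:3 ⇒ R = (3/5, 0)
5. G is the centroid of triangle QVC ⇒ G = (2/9, 1/3)
2·[GRH] = 2/15, 2·[PTH] = -3/2
[GRH]:[PTH] = 2/15:-3/2 = -4/45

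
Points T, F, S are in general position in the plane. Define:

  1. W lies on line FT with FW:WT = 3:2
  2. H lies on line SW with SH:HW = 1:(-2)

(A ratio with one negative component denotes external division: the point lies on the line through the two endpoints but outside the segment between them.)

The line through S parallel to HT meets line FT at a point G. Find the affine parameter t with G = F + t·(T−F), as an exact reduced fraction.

t = 4/5

Choose coordinates T = (0, 0), F = (1, 0), S = (0, 1).
1. W lies on line FT with FW:WT = 3:2 ⇒ W = (2/5, 0)
2. H lies on line SW with SH:HW = 1:(-2) ⇒ H = (-2/5, 2)
through S parallel to HT: direction (2/5, -2); meets FT at G = (1/5, 0)
G = F + t·(T−F) with t = 4/5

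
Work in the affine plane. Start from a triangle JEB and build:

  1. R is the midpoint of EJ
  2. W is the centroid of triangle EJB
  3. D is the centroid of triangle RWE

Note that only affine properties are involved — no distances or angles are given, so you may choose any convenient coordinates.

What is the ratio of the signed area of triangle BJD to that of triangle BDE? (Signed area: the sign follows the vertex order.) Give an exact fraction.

[BJD]:[BDE] = 11/5

Assign J = (0, 0), E = (1, 0), B = (0, 1) — the answer is frame-independent, so this choice is without loss of generality.
1. R is the midpoint of EJ ⇒ R = (1/2, 0)
2. W is the centroid of triangle EJB ⇒ W = (1/3, 1/3)
3. D is the centroid of triangle RWE ⇒ D = (11/18, 1/9)
2·[BJD] = 11/18, 2·[BDE] = 5/18
[BJD]:[BDE] = 11/18:5/18 = 11/5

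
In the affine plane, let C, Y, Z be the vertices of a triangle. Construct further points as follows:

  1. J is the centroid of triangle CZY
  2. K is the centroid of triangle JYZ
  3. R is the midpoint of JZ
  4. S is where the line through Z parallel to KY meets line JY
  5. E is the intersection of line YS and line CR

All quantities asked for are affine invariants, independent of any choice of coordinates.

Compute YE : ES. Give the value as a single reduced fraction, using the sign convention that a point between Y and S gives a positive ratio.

YE:ES = -4/7

Assign C = (0, 0), Y = (1, 0), Z = (0, 1) — the answer is frame-independent, so this choice is without loss of generality.
1. J is the centroid of triangle CZY ⇒ J = (1/3, 1/3)
2. K is the centroid of triangle JYZ ⇒ K = (4/9, 4/9)
3. R is the midpoint of JZ ⇒ R = (1/6, 2/3)
4. S is where the line through Z parallel to KY meets line JY ⇒ S = (5/3, -1/3)
5. E is the intersection of line YS and line CR ⇒ E = (1/9, 4/9)
E = Y + t·(S−Y) with t = -4/3, so YE:ES = t:(1−t) = -4/3:7/3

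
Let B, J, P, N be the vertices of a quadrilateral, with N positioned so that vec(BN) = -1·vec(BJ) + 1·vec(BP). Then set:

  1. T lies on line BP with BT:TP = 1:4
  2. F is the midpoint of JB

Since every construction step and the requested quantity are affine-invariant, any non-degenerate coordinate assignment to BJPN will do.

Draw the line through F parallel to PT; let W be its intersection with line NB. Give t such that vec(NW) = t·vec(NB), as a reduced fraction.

Assign B = (0, 0), J = (1, 0), P = (0, 1), N = (-1, 1) — the answer is frame-independent, so this choice is without loss of generality.
1. T lies on line BP with BT:TP = 1:4 ⇒ T = (0, 1/5)
2. F is the midpoint of JB ⇒ F = (1/2, 0)
through F parallel to PT: direction (0, -4/5); meets NB at W = (1/2, -1/2)
W = N + t·(B−N) with t = 3/2

t = 3/2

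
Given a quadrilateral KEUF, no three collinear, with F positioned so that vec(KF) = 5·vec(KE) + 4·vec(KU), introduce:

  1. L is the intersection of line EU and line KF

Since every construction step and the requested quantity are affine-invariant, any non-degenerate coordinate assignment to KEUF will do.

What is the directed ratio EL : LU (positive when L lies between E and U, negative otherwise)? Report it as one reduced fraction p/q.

Work in coordinates with K = (0, 0), E = (1, 0), U = (0, 1), F = (5, 4).
1. L is the intersection of line EU and line KF ⇒ L = (5/9, 4/9)
L = E + t·(U−E) with t = 4/9, so EL:LU = t:(1−t) = 4/9:5/9

EL:LU = 4/5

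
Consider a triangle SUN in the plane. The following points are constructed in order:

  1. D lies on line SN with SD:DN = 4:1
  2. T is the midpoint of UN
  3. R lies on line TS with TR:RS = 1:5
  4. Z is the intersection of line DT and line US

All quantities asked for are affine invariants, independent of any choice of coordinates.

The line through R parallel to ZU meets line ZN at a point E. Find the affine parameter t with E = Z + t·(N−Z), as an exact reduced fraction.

Choose coordinates S = (0, 0), U = (1, 0), N = (0, 1).
1. D lies on line SN with SD:DN = 4:1 ⇒ D = (0, 4/5)
2. T is the midpoint of UN ⇒ T = (1/2, 1/2)
3. R lies on line TS with TR:RS = 1:5 ⇒ R = (5/12, 5/12)
4. Z is the intersection of line DT and line US ⇒ Z = (4/3, 0)
through R parallel to ZU: direction (-1/3, 0); meets ZN at E = (7/9, 5/12)
E = Z + t·(N−Z) with t = 5/12

t = 5/12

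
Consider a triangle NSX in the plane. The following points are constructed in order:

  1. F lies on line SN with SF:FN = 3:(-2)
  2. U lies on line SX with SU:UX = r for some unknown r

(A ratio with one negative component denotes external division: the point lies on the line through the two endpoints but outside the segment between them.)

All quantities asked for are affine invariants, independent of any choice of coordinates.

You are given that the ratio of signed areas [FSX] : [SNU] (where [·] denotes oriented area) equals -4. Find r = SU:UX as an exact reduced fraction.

r = 3

Assign N = (0, 0), S = (1, 0), X = (0, 1) — the answer is frame-independent, so this choice is without loss of generality.
1. F lies on line SN with SF:FN = 3:(-2) ⇒ F = (-2, 0)
2. With SU:UX = r, write λ = r/(r+1) so U = S + λ·(X−S); U is affine-linear in λ
Every point depending on U is an affine combination of U and λ-independent points, so each such coordinate is linear in λ; the λ² term in each signed area is a multiple of (X−S)×(X−S) = 0, so 2·[FSX] and 2·[SNU] are each linear in λ. Evaluating at λ=0 and λ=1:
  2·[FSX] = 3,   2·[SNU] = −λ
So [FSX]:[SNU] = (3) / (−λ). Setting this equal to -4:
  3 = -4·(−λ)  ⇒  λ = 3/4
Then r = λ/(1−λ) = (3/4)/(1/4) = 3. Check: with r = 3, U = (1/4, 3/4) and [FSX]:[SNU] = -4 as required.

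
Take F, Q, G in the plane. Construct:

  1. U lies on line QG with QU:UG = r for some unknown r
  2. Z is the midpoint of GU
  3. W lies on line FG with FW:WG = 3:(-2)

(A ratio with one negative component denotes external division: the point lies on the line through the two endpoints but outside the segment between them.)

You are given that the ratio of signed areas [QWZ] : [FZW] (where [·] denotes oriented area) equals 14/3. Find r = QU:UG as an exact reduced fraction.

r = 3

Assign F = (0, 0), Q = (1, 0), G = (0, 1) — the answer is frame-independent, so this choice is without loss of generality.
1. With QU:UG = r, write λ = r/(r+1) so U = Q + λ·(G−Q); U is affine-linear in λ
2. Z is the midpoint of GU ⇒ Z is an affine combination of earlier points and hence also affine-linear in λ
3. W lies on line FG with FW:WG = 3:(-2) ⇒ W = (0, 3)
Every point depending on U is an affine combination of U and λ-independent points, so each such coordinate is linear in λ; the λ² term in each signed area is a multiple of (G−Q)×(G−Q) = 0, so 2·[QWZ] and 2·[FZW] are each linear in λ. Evaluating at λ=0 and λ=1:
  2·[QWZ] = λ + 1,   2·[FZW] = -3/2·λ + 3/2
So [QWZ]:[FZW] = (λ + 1) / (-3/2·λ + 3/2). Setting this equal to 14/3:
  λ + 1 = 14/3·(-3/2·λ + 3/2)  ⇒  λ = 3/4
Then r = λ/(1−λ) = (3/4)/(1/4) = 3. Check: with r = 3, U = (1/4, 3/4) and [QWZ]:[FZW] = 14/3 as required.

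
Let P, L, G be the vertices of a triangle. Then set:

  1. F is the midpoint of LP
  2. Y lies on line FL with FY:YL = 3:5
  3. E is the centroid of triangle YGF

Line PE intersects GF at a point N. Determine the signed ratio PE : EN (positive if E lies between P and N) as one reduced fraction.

PE:EN = -9

Choose coordinates P = (0, 0), L = (1, 0), G = (0, 1).
1. F is the midpoint of LP ⇒ F = (1/2, 0)
2. Y lies on line FL with FY:YL = 3:5 ⇒ Y = (11/16, 0)
3. E is the centroid of triangle YGF ⇒ E = (19/48, 1/3)
line PE meets GF at N = (19/54, 8/27)
E = P + t·(N−P) with t = 9/8, so PE:EN = 9/8:-1/8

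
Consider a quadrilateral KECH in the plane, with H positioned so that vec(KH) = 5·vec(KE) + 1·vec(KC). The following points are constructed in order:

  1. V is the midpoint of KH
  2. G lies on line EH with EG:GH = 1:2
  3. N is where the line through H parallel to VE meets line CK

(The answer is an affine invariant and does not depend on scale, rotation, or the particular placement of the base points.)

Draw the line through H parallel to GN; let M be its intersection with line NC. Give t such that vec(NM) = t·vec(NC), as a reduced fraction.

Assign K = (0, 0), E = (1, 0), C = (0, 1), H = (5, 1) — the answer is frame-independent, so this choice is without loss of generality.
1. V is the midpoint of KH ⇒ V = (5/2, 1/2)
2. G lies on line EH with EG:GH = 1:2 ⇒ G = (7/3, 1/3)
3. N is where the line through H parallel to VE meets line CK ⇒ N = (0, -2/3)
through H parallel to GN: direction (-7/3, -1); meets NC at M = (0, -8/7)
M = N + t·(C−N) with t = -2/7

t = -2/7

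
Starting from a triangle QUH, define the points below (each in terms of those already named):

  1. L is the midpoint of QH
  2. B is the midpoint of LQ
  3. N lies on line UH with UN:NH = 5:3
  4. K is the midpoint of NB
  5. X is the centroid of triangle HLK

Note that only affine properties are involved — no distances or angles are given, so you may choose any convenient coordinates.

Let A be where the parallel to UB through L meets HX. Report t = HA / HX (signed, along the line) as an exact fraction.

Set Q = (0, 0), U = (1, 0), H = (0, 1); any affine frame gives the same invariant.
1. L is the midpoint of QH ⇒ L = (0, 1/2)
2. B is the midpoint of LQ ⇒ B = (0, 1/4)
3. N lies on line UH with UN:NH = 5:3 ⇒ N = (3/8, 5/8)
4. K is the midpoint of NB ⇒ K = (3/16, 7/16)
5. X is the centroid of triangle HLK ⇒ X = (1/16, 31/48)
through L parallel to UB: direction (-1, 1/4); meets HX at A = (6/65, 31/65)
A = H + t·(X−H) with t = 96/65

t = 96/65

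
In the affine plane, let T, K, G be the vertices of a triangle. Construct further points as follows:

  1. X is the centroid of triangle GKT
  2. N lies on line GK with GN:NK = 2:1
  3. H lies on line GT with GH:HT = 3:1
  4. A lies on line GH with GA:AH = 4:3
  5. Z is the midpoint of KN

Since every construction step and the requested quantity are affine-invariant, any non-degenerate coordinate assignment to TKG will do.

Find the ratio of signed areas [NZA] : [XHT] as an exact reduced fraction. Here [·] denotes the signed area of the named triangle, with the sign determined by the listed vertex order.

[NZA]:[XHT] = -6/7

Choose coordinates T = (0, 0), K = (1, 0), G = (0, 1).
1. X is the centroid of triangle GKT ⇒ X = (1/3, 1/3)
2. N lies on line GK with GN:NK = 2:1 ⇒ N = (2/3, 1/3)
3. H lies on line GT with GH:HT = 3:1 ⇒ H = (0, 1/4)
4. A lies on line GH with GA:AH = 4:3 ⇒ A = (0, 4/7)
5. Z is the midpoint of KN ⇒ Z = (5/6, 1/6)
2·[NZA] = -1/14, 2·[XHT] = 1/12
[NZA]:[XHT] = -1/14:1/12 = -6/7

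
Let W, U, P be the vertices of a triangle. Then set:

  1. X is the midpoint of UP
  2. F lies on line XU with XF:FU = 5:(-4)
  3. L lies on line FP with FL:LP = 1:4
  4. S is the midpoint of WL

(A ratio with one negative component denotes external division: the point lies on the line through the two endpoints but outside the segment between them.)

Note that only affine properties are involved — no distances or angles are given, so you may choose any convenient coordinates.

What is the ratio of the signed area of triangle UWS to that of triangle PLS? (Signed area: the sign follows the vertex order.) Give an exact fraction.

Set W = (0, 0), U = (1, 0), P = (0, 1); any affine frame gives the same invariant.
1. X is the midpoint of UP ⇒ X = (1/2, 1/2)
2. F lies on line XU with XF:FU = 5:(-4) ⇒ F = (3, -2)
3. L lies on line FP with FL:LP = 1:4 ⇒ L = (12/5, -7/5)
4. S is the midpoint of WL ⇒ S = (6/5, -7/10)
2·[UWS] = 7/10, 2·[PLS] = -6/5
[UWS]:[PLS] = 7/10:-6/5 = -7/12

[UWS]:[PLS] = -7/12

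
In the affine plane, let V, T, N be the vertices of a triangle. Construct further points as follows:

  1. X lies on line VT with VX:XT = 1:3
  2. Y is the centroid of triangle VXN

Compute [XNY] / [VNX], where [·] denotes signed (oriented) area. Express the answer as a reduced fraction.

Set V = (0, 0), T = (1, 0), N = (0, 1); any affine frame gives the same invariant.
1. X lies on line VT with VX:XT = 1:3 ⇒ X = (1/4, 0)
2. Y is the centroid of triangle VXN ⇒ Y = (1/12, 1/3)
2·[XNY] = 1/12, 2·[VNX] = -1/4
[XNY]:[VNX] = 1/12:-1/4 = -1/3

[XNY]:[VNX] = -1/3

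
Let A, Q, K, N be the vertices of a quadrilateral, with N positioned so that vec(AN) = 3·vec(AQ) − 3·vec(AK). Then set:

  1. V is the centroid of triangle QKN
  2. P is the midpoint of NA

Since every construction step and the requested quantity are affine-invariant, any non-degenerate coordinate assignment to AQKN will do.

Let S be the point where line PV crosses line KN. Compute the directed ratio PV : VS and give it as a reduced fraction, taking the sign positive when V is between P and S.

Work in coordinates with A = (0, 0), Q = (1, 0), K = (0, 1), N = (3, -3).
1. V is the centroid of triangle QKN ⇒ V = (4/3, -2/3)
2. P is the midpoint of NA ⇒ P = (3/2, -3/2)
line PV meets KN at S = (15/11, -9/11)
V = P + t·(S−P) with t = 11/9, so PV:VS = 11/9:-2/9

PV:VS = -11/2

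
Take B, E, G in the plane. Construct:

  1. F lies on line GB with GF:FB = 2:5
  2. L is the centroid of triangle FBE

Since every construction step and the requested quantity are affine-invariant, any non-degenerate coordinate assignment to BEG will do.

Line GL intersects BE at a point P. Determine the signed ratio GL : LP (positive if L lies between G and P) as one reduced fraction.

GL:LP = 16/5

Choose coordinates B = (0, 0), E = (1, 0), G = (0, 1).
1. F lies on line GB with GF:FB = 2:5 ⇒ F = (0, 5/7)
2. L is the centroid of triangle FBE ⇒ L = (1/3, 5/21)
line GL meets BE at P = (7/16, 0)
L = G + t·(P−G) with t = 16/21, so GL:LP = 16/21:5/21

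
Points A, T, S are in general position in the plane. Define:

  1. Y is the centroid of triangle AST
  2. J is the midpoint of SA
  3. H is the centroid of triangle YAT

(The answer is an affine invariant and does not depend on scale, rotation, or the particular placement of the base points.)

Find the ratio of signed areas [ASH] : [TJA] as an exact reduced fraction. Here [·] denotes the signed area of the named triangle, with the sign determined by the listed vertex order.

Set A = (0, 0), T = (1, 0), S = (0, 1); any affine frame gives the same invariant.
1. Y is the centroid of triangle AST ⇒ Y = (1/3, 1/3)
2. J is the midpoint of SA ⇒ J = (0, 1/2)
3. H is the centroid of triangle YAT ⇒ H = (4/9, 1/9)
2·[ASH] = -4/9, 2·[TJA] = 1/2
[ASH]:[TJA] = -4/9:1/2 = -8/9

[ASH]:[TJA] = -8/9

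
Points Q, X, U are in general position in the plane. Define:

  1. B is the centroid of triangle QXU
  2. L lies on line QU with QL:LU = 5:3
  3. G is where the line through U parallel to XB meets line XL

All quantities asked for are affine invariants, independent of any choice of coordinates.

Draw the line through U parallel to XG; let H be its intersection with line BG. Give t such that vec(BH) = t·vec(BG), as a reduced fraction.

t = 11/2

Choose coordinates Q = (0, 0), X = (1, 0), U = (0, 1).
1. B is the centroid of triangle QXU ⇒ B = (1/3, 1/3)
2. L lies on line QU with QL:LU = 5:3 ⇒ L = (0, 5/8)
3. G is where the line through U parallel to XB meets line XL ⇒ G = (-3, 5/2)
through U parallel to XG: direction (-4, 5/2); meets BG at H = (-18, 49/4)
H = B + t·(G−B) with t = 11/2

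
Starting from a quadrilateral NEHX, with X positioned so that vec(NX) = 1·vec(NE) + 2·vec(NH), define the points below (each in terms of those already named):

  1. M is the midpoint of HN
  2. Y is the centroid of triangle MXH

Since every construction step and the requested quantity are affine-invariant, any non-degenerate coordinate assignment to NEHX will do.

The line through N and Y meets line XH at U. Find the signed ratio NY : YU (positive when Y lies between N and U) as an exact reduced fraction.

Set N = (0, 0), E = (1, 0), H = (0, 1), X = (1, 2); any affine frame gives the same invariant.
1. M is the midpoint of HN ⇒ M = (0, 1/2)
2. Y is the centroid of triangle MXH ⇒ Y = (1/3, 7/6)
line NY meets XH at U = (2/5, 7/5)
Y = N + t·(U−N) with t = 5/6, so NY:YU = 5/6:1/6

NY:YU = 5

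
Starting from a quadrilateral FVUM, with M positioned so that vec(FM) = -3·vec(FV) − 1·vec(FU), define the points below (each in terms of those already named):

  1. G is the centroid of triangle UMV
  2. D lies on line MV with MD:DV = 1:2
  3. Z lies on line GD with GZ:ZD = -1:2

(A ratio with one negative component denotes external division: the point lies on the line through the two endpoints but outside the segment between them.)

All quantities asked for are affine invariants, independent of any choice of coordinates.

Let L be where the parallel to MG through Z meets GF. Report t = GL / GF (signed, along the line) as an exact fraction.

Choose coordinates F = (0, 0), V = (1, 0), U = (0, 1), M = (-3, -1).
1. G is the centroid of triangle UMV ⇒ G = (-2/3, 0)
2. D lies on line MV with MD:DV = 1:2 ⇒ D = (-5/3, -2/3)
3. Z lies on line GD with GZ:ZD = -1:2 ⇒ Z = (1/3, 2/3)
through Z parallel to MG: direction (7/3, 1); meets GF at L = (-11/9, 0)
L = G + t·(F−G) with t = -5/6

t = -5/6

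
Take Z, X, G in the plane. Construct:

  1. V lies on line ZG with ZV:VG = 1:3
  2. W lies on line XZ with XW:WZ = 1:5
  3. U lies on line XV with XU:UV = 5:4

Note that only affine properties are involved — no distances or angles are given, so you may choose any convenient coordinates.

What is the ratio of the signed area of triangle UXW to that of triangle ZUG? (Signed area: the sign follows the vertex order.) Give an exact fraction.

Work in coordinates with Z = (0, 0), X = (1, 0), G = (0, 1).
1. V lies on line ZG with ZV:VG = 1:3 ⇒ V = (0, 1/4)
2. W lies on line XZ with XW:WZ = 1:5 ⇒ W = (5/6, 0)
3. U lies on line XV with XU:UV = 5:4 ⇒ U = (4/9, 5/36)
2·[UXW] = -5/216, 2·[ZUG] = 4/9
[UXW]:[ZUG] = -5/216:4/9 = -5/96

[UXW]:[ZUG] = -5/96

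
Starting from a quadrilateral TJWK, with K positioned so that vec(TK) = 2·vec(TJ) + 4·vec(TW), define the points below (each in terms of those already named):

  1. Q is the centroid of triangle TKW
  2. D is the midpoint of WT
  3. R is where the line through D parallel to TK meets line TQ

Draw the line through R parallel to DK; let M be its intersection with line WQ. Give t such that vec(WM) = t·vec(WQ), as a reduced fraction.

Assign T = (0, 0), J = (1, 0), W = (0, 1), K = (2, 4) — the answer is frame-independent, so this choice is without loss of generality.
1. Q is the centroid of triangle TKW ⇒ Q = (2/3, 5/3)
2. D is the midpoint of WT ⇒ D = (0, 1/2)
3. R is where the line through D parallel to TK meets line TQ ⇒ R = (1, 5/2)
through R parallel to DK: direction (2, 7/2); meets WQ at M = (1/3, 4/3)
M = W + t·(Q−W) with t = 1/2

t = 1/2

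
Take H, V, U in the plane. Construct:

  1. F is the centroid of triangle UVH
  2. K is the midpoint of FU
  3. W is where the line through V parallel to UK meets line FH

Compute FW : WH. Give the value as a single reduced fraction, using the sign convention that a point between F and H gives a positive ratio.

Choose coordinates H = (0, 0), V = (1, 0), U = (0, 1).
1. F is the centroid of triangle UVH ⇒ F = (1/3, 1/3)
2. K is the midpoint of FU ⇒ K = (1/6, 2/3)
3. W is where the line through V parallel to UK meets line FH ⇒ W = (2/3, 2/3)
W = F + t·(H−F) with t = -1, so FW:WH = t:(1−t) = -1:2

FW:WH = -1/2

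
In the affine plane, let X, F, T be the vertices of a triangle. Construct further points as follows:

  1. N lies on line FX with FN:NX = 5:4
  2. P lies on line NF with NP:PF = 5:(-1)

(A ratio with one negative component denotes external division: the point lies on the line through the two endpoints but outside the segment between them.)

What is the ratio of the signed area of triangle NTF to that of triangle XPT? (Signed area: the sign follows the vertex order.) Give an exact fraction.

[NTF]:[XPT] = -20/41

Choose coordinates X = (0, 0), F = (1, 0), T = (0, 1).
1. N lies on line FX with FN:NX = 5:4 ⇒ N = (4/9, 0)
2. P lies on line NF with NP:PF = 5:(-1) ⇒ P = (41/36, 0)
2·[NTF] = -5/9, 2·[XPT] = 41/36
[NTF]:[XPT] = -5/9:41/36 = -20/41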